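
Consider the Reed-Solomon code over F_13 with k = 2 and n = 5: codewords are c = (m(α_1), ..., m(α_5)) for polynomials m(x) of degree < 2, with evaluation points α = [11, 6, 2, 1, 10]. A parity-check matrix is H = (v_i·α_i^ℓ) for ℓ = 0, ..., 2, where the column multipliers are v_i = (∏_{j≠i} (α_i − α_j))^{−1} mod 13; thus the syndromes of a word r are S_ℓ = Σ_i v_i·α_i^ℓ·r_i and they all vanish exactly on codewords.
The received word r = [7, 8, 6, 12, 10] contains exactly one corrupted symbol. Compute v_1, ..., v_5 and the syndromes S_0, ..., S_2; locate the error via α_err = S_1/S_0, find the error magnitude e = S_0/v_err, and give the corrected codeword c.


S = (2, 9, 8), error at position 1, error magnitude e = 3, c = [4, 8, 6, 12, 10].

Step 1: column multipliers v_i = (∏_{j≠i}(α_i − α_j))^{−1} mod 13.
  i = 1 (α = 11): (11−6)(11−2)(11−1)(11−10) = 5·9·10·1 = 450 ≡ 8, so v_1 = 8^{−1} = 5 (mod 13).
  i = 2 (α = 6): (6−11)(6−2)(6−1)(6−10) = (−5)·4·5·(−4) = 400 ≡ 10, so v_2 = 10^{−1} = 4 (mod 13).
  i = 3 (α = 2): (2−11)(2−6)(2−1)(2−10) = (−9)·(−4)·1·(−8) = −288 ≡ 11, so v_3 = 11^{−1} = 6 (mod 13).
  i = 4 (α = 1): (1−11)(1−6)(1−2)(1−10) = (−10)·(−5)·(−1)·(−9) = 450 ≡ 8, so v_4 = 8^{−1} = 5 (mod 13).
  i = 5 (α = 10): (10−11)(10−6)(10−2)(10−1) = (−1)·4·8·9 = −288 ≡ 11, so v_5 = 11^{−1} = 6 (mod 13).
  v = [5, 4, 6, 5, 6].
Step 2: syndromes of r = [7, 8, 6, 12, 10] (all sums mod 13).
  S_0 = Σ v_i r_i = 5·7 + 4·8 + 6·6 + 5·12 + 6·10 = 223 ≡ 2.
  S_1 = Σ v_i α_i r_i = 5·11·7 + 4·6·8 + 6·2·6 + 5·1·12 + 6·10·10 = 1309 ≡ 9.
  α_i^2 mod 13 = [4, 10, 4, 1, 9].
  S_2 = Σ v_i α_i^2 r_i = 5·4·7 + 4·10·8 + 6·4·6 + 5·1·12 + 6·9·10 = 1204 ≡ 8.
  S = (2, 9, 8) ≠ 0, so r is not a codeword (an error is present).
Step 3: locate the error. For a single error e at position i, S_ℓ = v_i·e·α_i^ℓ, so α_err = S_1/S_0.
  S_0^{−1} = 2^{−1} = 7 (mod 13), so α_err = 9·7 = 63 ≡ 11 = α_1. Error position i = 1.
  Consistency check: S_2/S_1 = 8·3 = 24 ≡ 11 = α_err ✓ (single-error assumption holds).
Step 4: error magnitude e = S_0/v_1 = S_0·∏_{j≠1}(α_1 − α_j) = 2·8 = 16 ≡ 3 (mod 13).
Step 5: correct position 1: c_1 = r_1 − e = 7 − 3 ≡ 4 (mod 13). Hence c = [4, 8, 6, 12, 10].
  Check: interpolating c through the α_i gives m(x) = 5 + 7·x (degree < 2) with m(α_i) = c_i for every i, so c is indeed a codeword.


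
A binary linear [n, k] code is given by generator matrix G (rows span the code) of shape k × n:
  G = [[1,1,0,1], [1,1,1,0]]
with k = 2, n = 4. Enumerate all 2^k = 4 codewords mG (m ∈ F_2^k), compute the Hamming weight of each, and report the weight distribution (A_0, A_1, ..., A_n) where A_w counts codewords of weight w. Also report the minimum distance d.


Weight distribution: A_0 = 1, A_2 = 1, A_3 = 2. Minimum distance d = 2.

Enumerate all 2^2 = 4 messages m ∈ F_2^2.
For each, compute codeword c = mG in F_2^4, then tally its weight.
  m = 00 → c = 0000, weight = 0.
  m = 10 → c = 1101, weight = 3.
  m = 01 → c = 1110, weight = 3.
  m = 11 → c = 0011, weight = 2.
Tally weights:
  weight 0: 1 codewords.
  weight 2: 1 codewords.
  weight 3: 2 codewords.
Minimum distance d = smallest w > 0 with A_w > 0 = 2.
Sanity: Σ A_w = 4 = 2^2 = 4 ✓.


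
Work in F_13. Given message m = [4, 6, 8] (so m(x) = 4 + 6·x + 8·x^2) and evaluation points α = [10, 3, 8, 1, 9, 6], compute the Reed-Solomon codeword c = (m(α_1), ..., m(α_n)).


c = [6, 3, 5, 5, 4, 3]

Message polynomial: m(x) = 4 + 6·x + 8·x^2 (mod 13).
For each evaluation point α_i, compute m(α_i) mod 13:
  α_1 = 10: Horner steps 8 → 8 → 6, so m(10) = 6.
  α_2 = 3: Horner steps 8 → 4 → 3, so m(3) = 3.
  α_3 = 8: Horner steps 8 → 5 → 5, so m(8) = 5.
  α_4 = 1: Horner steps 8 → 1 → 5, so m(1) = 5.
  α_5 = 9: Horner steps 8 → 0 → 4, so m(9) = 4.
  α_6 = 6: Horner steps 8 → 2 → 3, so m(6) = 3.
Codeword c = [6, 3, 5, 5, 4, 3] ∈ F_13^6.


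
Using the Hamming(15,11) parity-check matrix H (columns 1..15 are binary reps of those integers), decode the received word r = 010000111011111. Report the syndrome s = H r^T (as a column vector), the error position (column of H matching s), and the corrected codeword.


s = (1, 1, 1, 1)^T, error position = 15, corrected codeword c = 010000111011110

Compute s = H r^T mod 2 one row at a time:
  s_1 = 1 + 1 + 0 + 1 + 1 + 1 + 1 + 1 = 7 ≡ 1 (mod 2).
  s_2 = 0 + 0 + 0 + 1 + 1 + 1 + 1 + 1 = 5 ≡ 1 (mod 2).
  s_3 = 1 + 0 + 0 + 1 + 0 + 1 + 1 + 1 = 5 ≡ 1 (mod 2).
  s_4 = 0 + 0 + 0 + 1 + 1 + 1 + 1 + 1 = 5 ≡ 1 (mod 2).
s = (1, 1, 1, 1)^T — this equals column 15 of H (binary 1111), so error is at position 15.
Correct: flip bit 15 of r = 010000111011111 to get c = 010000111011110.


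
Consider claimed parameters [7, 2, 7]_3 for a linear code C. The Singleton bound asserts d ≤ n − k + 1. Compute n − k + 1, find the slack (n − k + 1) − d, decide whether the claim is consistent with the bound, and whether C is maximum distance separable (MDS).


Singleton RHS = n − k + 1 = 6, slack = -1, bound violated (no such code; not MDS).

Singleton bound: d ≤ n − k + 1.
Here n = 7, k = 2, so n − k + 1 = 6.
Given d = 7, check d ≤ 6: NO.
Slack = (n − k + 1) − d = -1.
The slack is negative: d = 7 exceeds n − k + 1 = 6 by 1, so the Singleton bound is violated and no linear [7, 2, 7]_3 code can exist. In particular it is not MDS (MDS requires d = n − k + 1 exactly).
Description: the claimed parameters are [7, 2, 7]_3; such a code would be impossible (violates the Singleton bound).


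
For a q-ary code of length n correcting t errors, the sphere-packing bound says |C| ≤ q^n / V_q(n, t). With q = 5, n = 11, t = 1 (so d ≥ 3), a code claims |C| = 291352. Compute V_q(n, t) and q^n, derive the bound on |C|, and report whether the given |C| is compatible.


V_q(n, t) = 45, q^n = 48828125, Hamming bound = 1085069, |C| = 291352 ≤ bound (satisfied).

Step 1: Compute V_q(n, t) = Σ_{j=0}^1 C(n, j) (q−1)^j.
  j = 0: C(11,0)·(4)^0 = 1·1 = 1.
  j = 1: C(11,1)·(4)^1 = 11·4 = 44.
  V_q(n, t) = 1 + 44 = 45.
Step 2: q^n = 5^11 = 48828125.
Step 3: Hamming bound ⌊q^n / V_q(n,t)⌋ = ⌊48828125/45⌋ = 1085069.
Step 4: Compare |C| = 291352 to 1085069: satisfied.
The claimed |C| lies below the Hamming bound.


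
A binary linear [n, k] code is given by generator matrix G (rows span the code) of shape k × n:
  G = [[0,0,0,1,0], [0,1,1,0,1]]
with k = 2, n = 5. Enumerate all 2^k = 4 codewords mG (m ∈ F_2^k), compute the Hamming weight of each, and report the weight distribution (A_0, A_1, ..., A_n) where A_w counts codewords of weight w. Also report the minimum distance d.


Weight distribution: A_0 = 1, A_1 = 1, A_3 = 1, A_4 = 1. Minimum distance d = 1.

Enumerate all 2^2 = 4 messages m ∈ F_2^2.
For each, compute codeword c = mG in F_2^5, then tally its weight.
  m = 00 → c = 00000, weight = 0.
  m = 10 → c = 00010, weight = 1.
  m = 01 → c = 01101, weight = 3.
  m = 11 → c = 01111, weight = 4.
Tally weights:
  weight 0: 1 codewords.
  weight 1: 1 codewords.
  weight 3: 1 codewords.
  weight 4: 1 codewords.
Minimum distance d = smallest w > 0 with A_w > 0 = 1.
Sanity: Σ A_w = 4 = 2^2 = 4 ✓.


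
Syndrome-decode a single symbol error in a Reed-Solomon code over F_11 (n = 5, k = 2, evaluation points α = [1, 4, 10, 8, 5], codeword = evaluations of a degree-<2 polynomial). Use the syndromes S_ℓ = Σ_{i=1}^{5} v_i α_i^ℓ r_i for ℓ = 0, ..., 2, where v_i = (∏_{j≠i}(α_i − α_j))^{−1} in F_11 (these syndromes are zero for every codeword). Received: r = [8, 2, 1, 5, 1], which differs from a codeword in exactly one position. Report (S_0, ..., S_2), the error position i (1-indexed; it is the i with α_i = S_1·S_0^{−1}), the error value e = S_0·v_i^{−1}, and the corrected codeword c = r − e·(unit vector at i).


S = (9, 1, 5), error at position 5, error magnitude e = 1, c = [8, 2, 1, 5, 0].

Step 1: column multipliers v_i = (∏_{j≠i}(α_i − α_j))^{−1} mod 11.
  i = 1 (α = 1): (1−4)(1−10)(1−8)(1−5) = (−3)·(−9)·(−7)·(−4) = 756 ≡ 8, so v_1 = 8^{−1} = 7 (mod 11).
  i = 2 (α = 4): (4−1)(4−10)(4−8)(4−5) = 3·(−6)·(−4)·(−1) = −72 ≡ 5, so v_2 = 5^{−1} = 9 (mod 11).
  i = 3 (α = 10): (10−1)(10−4)(10−8)(10−5) = 9·6·2·5 = 540 ≡ 1, so v_3 = 1^{−1} = 1 (mod 11).
  i = 4 (α = 8): (8−1)(8−4)(8−10)(8−5) = 7·4·(−2)·3 = −168 ≡ 8, so v_4 = 8^{−1} = 7 (mod 11).
  i = 5 (α = 5): (5−1)(5−4)(5−10)(5−8) = 4·1·(−5)·(−3) = 60 ≡ 5, so v_5 = 5^{−1} = 9 (mod 11).
  v = [7, 9, 1, 7, 9].
Step 2: syndromes of r = [8, 2, 1, 5, 1] (all sums mod 11).
  S_0 = Σ v_i r_i = 7·8 + 9·2 + 1·1 + 7·5 + 9·1 = 119 ≡ 9.
  S_1 = Σ v_i α_i r_i = 7·1·8 + 9·4·2 + 1·10·1 + 7·8·5 + 9·5·1 = 463 ≡ 1.
  α_i^2 mod 11 = [1, 5, 1, 9, 3].
  S_2 = Σ v_i α_i^2 r_i = 7·1·8 + 9·5·2 + 1·1·1 + 7·9·5 + 9·3·1 = 489 ≡ 5.
  S = (9, 1, 5) ≠ 0, so r is not a codeword (an error is present).
Step 3: locate the error. For a single error e at position i, S_ℓ = v_i·e·α_i^ℓ, so α_err = S_1/S_0.
  S_0^{−1} = 9^{−1} = 5 (mod 11), so α_err = 1·5 = 5 ≡ 5 = α_5. Error position i = 5.
  Consistency check: S_2/S_1 = 5·1 = 5 ≡ 5 = α_err ✓ (single-error assumption holds).
Step 4: error magnitude e = S_0/v_5 = S_0·∏_{j≠5}(α_5 − α_j) = 9·5 = 45 ≡ 1 (mod 11).
Step 5: correct position 5: c_5 = r_5 − e = 1 − 1 ≡ 0 (mod 11). Hence c = [8, 2, 1, 5, 0].
  Check: interpolating c through the α_i gives m(x) = 10 + 9·x (degree < 2) with m(α_i) = c_i for every i, so c is indeed a codeword.


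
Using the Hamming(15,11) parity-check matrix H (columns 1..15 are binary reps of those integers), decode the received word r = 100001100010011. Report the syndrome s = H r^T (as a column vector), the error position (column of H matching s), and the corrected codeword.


s = (1, 0, 1, 0)^T, error position = 10, corrected codeword c = 100001100110011

Compute s = H r^T mod 2 one row at a time:
  s_1 = 0 + 0 + 0 + 1 + 0 + 0 + 1 + 1 = 3 ≡ 1 (mod 2).
  s_2 = 0 + 0 + 1 + 1 + 0 + 0 + 1 + 1 = 4 ≡ 0 (mod 2).
  s_3 = 0 + 0 + 1 + 1 + 0 + 1 + 1 + 1 = 5 ≡ 1 (mod 2).
  s_4 = 1 + 0 + 0 + 1 + 0 + 1 + 0 + 1 = 4 ≡ 0 (mod 2).
s = (1, 0, 1, 0)^T — this equals column 10 of H (binary 1010), so error is at position 10.
Correct: flip bit 10 of r = 100001100010011 to get c = 100001100110011.


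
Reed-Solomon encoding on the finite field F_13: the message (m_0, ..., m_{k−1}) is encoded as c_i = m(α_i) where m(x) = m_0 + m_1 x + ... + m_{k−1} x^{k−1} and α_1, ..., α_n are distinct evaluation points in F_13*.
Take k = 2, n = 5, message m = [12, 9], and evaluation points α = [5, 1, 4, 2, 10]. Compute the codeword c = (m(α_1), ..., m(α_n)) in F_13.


c = [5, 8, 9, 4, 11]

Message polynomial: m(x) = 12 + 9·x (mod 13).
For each evaluation point α_i, compute m(α_i) mod 13:
  α_1 = 5: Horner steps 9 → 5, so m(5) = 5.
  α_2 = 1: Horner steps 9 → 8, so m(1) = 8.
  α_3 = 4: Horner steps 9 → 9, so m(4) = 9.
  α_4 = 2: Horner steps 9 → 4, so m(2) = 4.
  α_5 = 10: Horner steps 9 → 11, so m(10) = 11.
Codeword c = [5, 8, 9, 4, 11] ∈ F_13^5.


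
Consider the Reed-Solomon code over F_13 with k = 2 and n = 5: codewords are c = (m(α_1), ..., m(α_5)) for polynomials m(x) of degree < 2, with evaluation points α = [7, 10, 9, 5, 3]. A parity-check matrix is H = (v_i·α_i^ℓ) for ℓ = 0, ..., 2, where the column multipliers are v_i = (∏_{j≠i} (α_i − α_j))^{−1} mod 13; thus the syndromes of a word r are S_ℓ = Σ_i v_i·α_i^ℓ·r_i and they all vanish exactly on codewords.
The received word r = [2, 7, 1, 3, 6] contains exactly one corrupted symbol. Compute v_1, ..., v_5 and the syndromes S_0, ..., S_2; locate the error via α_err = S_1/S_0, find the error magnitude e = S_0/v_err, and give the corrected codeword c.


S = (12, 10, 4), error at position 5, error magnitude e = 2, c = [2, 7, 1, 3, 4].

Step 1: column multipliers v_i = (∏_{j≠i}(α_i − α_j))^{−1} mod 13.
  i = 1 (α = 7): (7−10)(7−9)(7−5)(7−3) = (−3)·(−2)·2·4 = 48 ≡ 9, so v_1 = 9^{−1} = 3 (mod 13).
  i = 2 (α = 10): (10−7)(10−9)(10−5)(10−3) = 3·1·5·7 = 105 ≡ 1, so v_2 = 1^{−1} = 1 (mod 13).
  i = 3 (α = 9): (9−7)(9−10)(9−5)(9−3) = 2·(−1)·4·6 = −48 ≡ 4, so v_3 = 4^{−1} = 10 (mod 13).
  i = 4 (α = 5): (5−7)(5−10)(5−9)(5−3) = (−2)·(−5)·(−4)·2 = −80 ≡ 11, so v_4 = 11^{−1} = 6 (mod 13).
  i = 5 (α = 3): (3−7)(3−10)(3−9)(3−5) = (−4)·(−7)·(−6)·(−2) = 336 ≡ 11, so v_5 = 11^{−1} = 6 (mod 13).
  v = [3, 1, 10, 6, 6].
Step 2: syndromes of r = [2, 7, 1, 3, 6] (all sums mod 13).
  S_0 = Σ v_i r_i = 3·2 + 1·7 + 10·1 + 6·3 + 6·6 = 77 ≡ 12.
  S_1 = Σ v_i α_i r_i = 3·7·2 + 1·10·7 + 10·9·1 + 6·5·3 + 6·3·6 = 400 ≡ 10.
  α_i^2 mod 13 = [10, 9, 3, 12, 9].
  S_2 = Σ v_i α_i^2 r_i = 3·10·2 + 1·9·7 + 10·3·1 + 6·12·3 + 6·9·6 = 693 ≡ 4.
  S = (12, 10, 4) ≠ 0, so r is not a codeword (an error is present).
Step 3: locate the error. For a single error e at position i, S_ℓ = v_i·e·α_i^ℓ, so α_err = S_1/S_0.
  S_0^{−1} = 12^{−1} = 12 (mod 13), so α_err = 10·12 = 120 ≡ 3 = α_5. Error position i = 5.
  Consistency check: S_2/S_1 = 4·4 = 16 ≡ 3 = α_err ✓ (single-error assumption holds).
Step 4: error magnitude e = S_0/v_5 = S_0·∏_{j≠5}(α_5 − α_j) = 12·11 = 132 ≡ 2 (mod 13).
Step 5: correct position 5: c_5 = r_5 − e = 6 − 2 ≡ 4 (mod 13). Hence c = [2, 7, 1, 3, 4].
  Check: interpolating c through the α_i gives m(x) = 12 + 6·x (degree < 2) with m(α_i) = c_i for every i, so c is indeed a codeword.


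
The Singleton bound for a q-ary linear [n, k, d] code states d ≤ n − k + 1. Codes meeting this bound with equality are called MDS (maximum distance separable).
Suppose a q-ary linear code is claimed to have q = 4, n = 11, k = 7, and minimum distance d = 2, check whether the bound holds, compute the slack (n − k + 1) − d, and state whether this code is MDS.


Singleton RHS = n − k + 1 = 5, slack = 3, bound satisfied, not MDS.

Singleton bound: d ≤ n − k + 1.
Here n = 11, k = 7, so n − k + 1 = 5.
Given d = 2, check d ≤ 5: YES.
Slack = (n − k + 1) − d = 3.
The code is NOT MDS (slack = 3 > 0).
Description: the claimed parameters are [11, 7, 2]_4; such a code would be non-MDS.


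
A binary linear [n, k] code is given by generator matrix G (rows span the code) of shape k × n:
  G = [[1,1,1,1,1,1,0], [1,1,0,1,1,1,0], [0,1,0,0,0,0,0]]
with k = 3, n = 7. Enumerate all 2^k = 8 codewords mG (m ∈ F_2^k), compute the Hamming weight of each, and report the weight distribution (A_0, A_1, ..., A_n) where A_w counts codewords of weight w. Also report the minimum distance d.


Weight distribution: A_0 = 1, A_1 = 2, A_2 = 1, A_4 = 1, A_5 = 2, A_6 = 1. Minimum distance d = 1.

Enumerate all 2^3 = 8 messages m ∈ F_2^3.
For each, compute codeword c = mG in F_2^7, then tally its weight.
  m = 000 → c = 0000000, weight = 0.
  m = 100 → c = 1111110, weight = 6.
  m = 010 → c = 1101110, weight = 5.
  m = 110 → c = 0010000, weight = 1.
  m = 001 → c = 0100000, weight = 1.
  m = 101 → c = 1011110, weight = 5.
  m = 011 → c = 1001110, weight = 4.
  m = 111 → c = 0110000, weight = 2.
Tally weights:
  weight 0: 1 codewords.
  weight 1: 2 codewords.
  weight 2: 1 codewords.
  weight 4: 1 codewords.
  weight 5: 2 codewords.
  weight 6: 1 codewords.
Minimum distance d = smallest w > 0 with A_w > 0 = 1.
Sanity: Σ A_w = 8 = 2^3 = 8 ✓.


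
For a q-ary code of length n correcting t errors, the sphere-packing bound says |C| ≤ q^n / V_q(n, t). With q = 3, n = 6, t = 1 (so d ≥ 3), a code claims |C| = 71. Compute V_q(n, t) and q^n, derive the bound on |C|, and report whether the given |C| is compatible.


V_q(n, t) = 13, q^n = 729, Hamming bound = 56, |C| = 71 > bound (violated).

Step 1: Compute V_q(n, t) = Σ_{j=0}^1 C(n, j) (q−1)^j.
  j = 0: C(6,0)·(2)^0 = 1·1 = 1.
  j = 1: C(6,1)·(2)^1 = 6·2 = 12.
  V_q(n, t) = 1 + 12 = 13.
Step 2: q^n = 3^6 = 729.
Step 3: Hamming bound ⌊q^n / V_q(n,t)⌋ = ⌊729/13⌋ = 56.
Step 4: Compare |C| = 71 to 56: violated.
The claimed |C| lies above the Hamming bound, so no 3-ary code of length 6 with d ≥ 3 can have 71 codewords.


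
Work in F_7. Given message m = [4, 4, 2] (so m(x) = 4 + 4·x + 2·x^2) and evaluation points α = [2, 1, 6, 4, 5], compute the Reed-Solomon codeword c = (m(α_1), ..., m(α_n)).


c = [6, 3, 2, 3, 4]

Message polynomial: m(x) = 4 + 4·x + 2·x^2 (mod 7).
For each evaluation point α_i, compute m(α_i) mod 7:
  α_1 = 2: Horner steps 2 → 1 → 6, so m(2) = 6.
  α_2 = 1: Horner steps 2 → 6 → 3, so m(1) = 3.
  α_3 = 6: Horner steps 2 → 2 → 2, so m(6) = 2.
  α_4 = 4: Horner steps 2 → 5 → 3, so m(4) = 3.
  α_5 = 5: Horner steps 2 → 0 → 4, so m(5) = 4.
Codeword c = [6, 3, 2, 3, 4] ∈ F_7^5.


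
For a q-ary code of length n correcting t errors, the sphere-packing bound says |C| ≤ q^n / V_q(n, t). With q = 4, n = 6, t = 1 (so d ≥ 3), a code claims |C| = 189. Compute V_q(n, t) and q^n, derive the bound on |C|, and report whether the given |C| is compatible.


V_q(n, t) = 19, q^n = 4096, Hamming bound = 215, |C| = 189 ≤ bound (satisfied).

Step 1: Compute V_q(n, t) = Σ_{j=0}^1 C(n, j) (q−1)^j.
  j = 0: C(6,0)·(3)^0 = 1·1 = 1.
  j = 1: C(6,1)·(3)^1 = 6·3 = 18.
  V_q(n, t) = 1 + 18 = 19.
Step 2: q^n = 4^6 = 4096.
Step 3: Hamming bound ⌊q^n / V_q(n,t)⌋ = ⌊4096/19⌋ = 215.
Step 4: Compare |C| = 189 to 215: satisfied.
The claimed |C| lies below the Hamming bound.


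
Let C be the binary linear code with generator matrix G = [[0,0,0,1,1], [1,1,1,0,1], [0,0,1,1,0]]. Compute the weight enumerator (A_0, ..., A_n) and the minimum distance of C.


Weight distribution: A_0 = 1, A_2 = 4, A_4 = 3. Minimum distance d = 2.

Enumerate all 2^3 = 8 messages m ∈ F_2^3.
For each, compute codeword c = mG in F_2^5, then tally its weight.
  m = 000 → c = 00000, weight = 0.
  m = 100 → c = 00011, weight = 2.
  m = 010 → c = 11101, weight = 4.
  m = 110 → c = 11110, weight = 4.
  m = 001 → c = 00110, weight = 2.
  m = 101 → c = 00101, weight = 2.
  m = 011 → c = 11011, weight = 4.
  m = 111 → c = 11000, weight = 2.
Tally weights:
  weight 0: 1 codewords.
  weight 2: 4 codewords.
  weight 4: 3 codewords.
Minimum distance d = smallest w > 0 with A_w > 0 = 2.
Sanity: Σ A_w = 8 = 2^3 = 8 ✓.


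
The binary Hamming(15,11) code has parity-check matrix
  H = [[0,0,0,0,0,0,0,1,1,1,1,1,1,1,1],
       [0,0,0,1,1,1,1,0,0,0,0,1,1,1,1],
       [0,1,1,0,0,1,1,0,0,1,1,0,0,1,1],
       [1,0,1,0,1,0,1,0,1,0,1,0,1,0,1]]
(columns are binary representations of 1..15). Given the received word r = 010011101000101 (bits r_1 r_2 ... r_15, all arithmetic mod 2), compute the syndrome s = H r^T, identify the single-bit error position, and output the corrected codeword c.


s = (1, 1, 0, 1)^T, error position = 13, corrected codeword c = 010011101000001

Compute s = H r^T mod 2 one row at a time:
  s_1 = 0 + 1 + 0 + 0 + 0 + 1 + 0 + 1 = 3 ≡ 1 (mod 2).
  s_2 = 0 + 1 + 1 + 1 + 0 + 1 + 0 + 1 = 5 ≡ 1 (mod 2).
  s_3 = 1 + 0 + 1 + 1 + 0 + 0 + 0 + 1 = 4 ≡ 0 (mod 2).
  s_4 = 0 + 0 + 1 + 1 + 1 + 0 + 1 + 1 = 5 ≡ 1 (mod 2).
s = (1, 1, 0, 1)^T — this equals column 13 of H (binary 1101), so error is at position 13.
Correct: flip bit 13 of r = 010011101000101 to get c = 010011101000001.


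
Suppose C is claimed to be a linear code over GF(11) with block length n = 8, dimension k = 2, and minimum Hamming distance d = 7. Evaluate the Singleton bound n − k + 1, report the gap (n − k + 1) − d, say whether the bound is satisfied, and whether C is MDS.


Singleton RHS = n − k + 1 = 7, slack = 0, bound satisfied, MDS.

Singleton bound: d ≤ n − k + 1.
Here n = 8, k = 2, so n − k + 1 = 7.
Given d = 7, check d ≤ 7: YES.
Slack = (n − k + 1) − d = 0.
The code is MDS (slack = 0).
Description: the claimed parameters are [8, 2, 7]_11; such a code would be MDS (meets Singleton bound).


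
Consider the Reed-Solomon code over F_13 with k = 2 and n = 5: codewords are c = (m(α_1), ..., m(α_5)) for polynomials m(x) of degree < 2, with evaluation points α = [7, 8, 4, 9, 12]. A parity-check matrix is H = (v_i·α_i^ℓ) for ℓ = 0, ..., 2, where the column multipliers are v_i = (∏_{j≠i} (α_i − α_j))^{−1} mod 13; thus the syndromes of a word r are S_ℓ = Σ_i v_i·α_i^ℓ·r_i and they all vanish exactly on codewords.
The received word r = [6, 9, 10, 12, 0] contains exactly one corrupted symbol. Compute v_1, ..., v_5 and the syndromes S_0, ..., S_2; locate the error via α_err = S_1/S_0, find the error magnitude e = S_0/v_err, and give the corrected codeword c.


S = (8, 5, 8), error at position 5, error magnitude e = 5, c = [6, 9, 10, 12, 8].

Step 1: column multipliers v_i = (∏_{j≠i}(α_i − α_j))^{−1} mod 13.
  i = 1 (α = 7): (7−8)(7−4)(7−9)(7−12) = (−1)·3·(−2)·(−5) = −30 ≡ 9, so v_1 = 9^{−1} = 3 (mod 13).
  i = 2 (α = 8): (8−7)(8−4)(8−9)(8−12) = 1·4·(−1)·(−4) = 16 ≡ 3, so v_2 = 3^{−1} = 9 (mod 13).
  i = 3 (α = 4): (4−7)(4−8)(4−9)(4−12) = (−3)·(−4)·(−5)·(−8) = 480 ≡ 12, so v_3 = 12^{−1} = 12 (mod 13).
  i = 4 (α = 9): (9−7)(9−8)(9−4)(9−12) = 2·1·5·(−3) = −30 ≡ 9, so v_4 = 9^{−1} = 3 (mod 13).
  i = 5 (α = 12): (12−7)(12−8)(12−4)(12−9) = 5·4·8·3 = 480 ≡ 12, so v_5 = 12^{−1} = 12 (mod 13).
  v = [3, 9, 12, 3, 12].
Step 2: syndromes of r = [6, 9, 10, 12, 0] (all sums mod 13).
  S_0 = Σ v_i r_i = 3·6 + 9·9 + 12·10 + 3·12 + 12·0 = 255 ≡ 8.
  S_1 = Σ v_i α_i r_i = 3·7·6 + 9·8·9 + 12·4·10 + 3·9·12 + 12·12·0 = 1578 ≡ 5.
  α_i^2 mod 13 = [10, 12, 3, 3, 1].
  S_2 = Σ v_i α_i^2 r_i = 3·10·6 + 9·12·9 + 12·3·10 + 3·3·12 + 12·1·0 = 1620 ≡ 8.
  S = (8, 5, 8) ≠ 0, so r is not a codeword (an error is present).
Step 3: locate the error. For a single error e at position i, S_ℓ = v_i·e·α_i^ℓ, so α_err = S_1/S_0.
  S_0^{−1} = 8^{−1} = 5 (mod 13), so α_err = 5·5 = 25 ≡ 12 = α_5. Error position i = 5.
  Consistency check: S_2/S_1 = 8·8 = 64 ≡ 12 = α_err ✓ (single-error assumption holds).
Step 4: error magnitude e = S_0/v_5 = S_0·∏_{j≠5}(α_5 − α_j) = 8·12 = 96 ≡ 5 (mod 13).
Step 5: correct position 5: c_5 = r_5 − e = 0 − 5 ≡ 8 (mod 13). Hence c = [6, 9, 10, 12, 8].
  Check: interpolating c through the α_i gives m(x) = 11 + 3·x (degree < 2) with m(α_i) = c_i for every i, so c is indeed a codeword.


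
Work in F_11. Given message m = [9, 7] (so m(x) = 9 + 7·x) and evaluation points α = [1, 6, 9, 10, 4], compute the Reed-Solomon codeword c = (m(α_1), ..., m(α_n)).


c = [5, 7, 6, 2, 4]

Message polynomial: m(x) = 9 + 7·x (mod 11).
For each evaluation point α_i, compute m(α_i) mod 11:
  α_1 = 1: Horner steps 7 → 5, so m(1) = 5.
  α_2 = 6: Horner steps 7 → 7, so m(6) = 7.
  α_3 = 9: Horner steps 7 → 6, so m(9) = 6.
  α_4 = 10: Horner steps 7 → 2, so m(10) = 2.
  α_5 = 4: Horner steps 7 → 4, so m(4) = 4.
Codeword c = [5, 7, 6, 2, 4] ∈ F_11^5.


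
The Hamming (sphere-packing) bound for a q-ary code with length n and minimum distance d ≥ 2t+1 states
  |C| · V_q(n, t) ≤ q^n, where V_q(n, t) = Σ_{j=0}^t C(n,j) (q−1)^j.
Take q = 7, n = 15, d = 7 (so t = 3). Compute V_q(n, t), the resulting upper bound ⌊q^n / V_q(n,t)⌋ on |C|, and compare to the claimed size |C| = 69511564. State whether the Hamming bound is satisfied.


V_q(n, t) = 102151, q^n = 4747561509943, Hamming bound = 46475918, |C| = 69511564 > bound (violated).

Step 1: Compute V_q(n, t) = Σ_{j=0}^3 C(n, j) (q−1)^j.
  j = 0: C(15,0)·(6)^0 = 1·1 = 1.
  j = 1: C(15,1)·(6)^1 = 15·6 = 90.
  j = 2: C(15,2)·(6)^2 = 105·36 = 3780.
  j = 3: C(15,3)·(6)^3 = 455·216 = 98280.
  V_q(n, t) = 1 + 90 + 3780 + 98280 = 102151.
Step 2: q^n = 7^15 = 4747561509943.
Step 3: Hamming bound ⌊q^n / V_q(n,t)⌋ = ⌊4747561509943/102151⌋ = 46475918.
Step 4: Compare |C| = 69511564 to 46475918: violated.
The claimed |C| lies above the Hamming bound, so no 7-ary code of length 15 with d ≥ 7 can have 69511564 codewords.


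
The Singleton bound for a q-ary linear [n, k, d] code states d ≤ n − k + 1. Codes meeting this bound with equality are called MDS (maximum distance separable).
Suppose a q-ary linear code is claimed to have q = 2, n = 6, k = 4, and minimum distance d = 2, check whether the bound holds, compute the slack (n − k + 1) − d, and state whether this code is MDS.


Singleton RHS = n − k + 1 = 3, slack = 1, bound satisfied, not MDS.

Singleton bound: d ≤ n − k + 1.
Here n = 6, k = 4, so n − k + 1 = 3.
Given d = 2, check d ≤ 3: YES.
Slack = (n − k + 1) − d = 1.
The code is NOT MDS (slack = 1 > 0).
Description: the claimed parameters are [6, 4, 2]_2; such a code would be non-MDS.


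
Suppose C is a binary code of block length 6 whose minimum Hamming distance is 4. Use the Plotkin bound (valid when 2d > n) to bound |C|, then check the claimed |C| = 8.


Plotkin bound M ≤ 4; given |C| = 8 > bound (violated).

Check applicability: 2d = 8, n = 6.
2d − n = 2 > 0, so Plotkin applies.
Compute d/(2d−n) = 4/2 ≈ 2.0000.
⌊d/(2d−n)⌋ = 2.
Plotkin bound: M ≤ 2·2 = 4.
Given |C| = 8, check: VIOLATED.
This |C| is above the Plotkin bound, so no binary code with n = 6, d = 4 and 8 codewords exists.


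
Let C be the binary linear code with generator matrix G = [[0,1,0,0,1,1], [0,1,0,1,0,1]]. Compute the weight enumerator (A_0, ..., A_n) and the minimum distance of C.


Weight distribution: A_0 = 1, A_2 = 1, A_3 = 2. Minimum distance d = 2.

Enumerate all 2^2 = 4 messages m ∈ F_2^2.
For each, compute codeword c = mG in F_2^6, then tally its weight.
  m = 00 → c = 000000, weight = 0.
  m = 10 → c = 010011, weight = 3.
  m = 01 → c = 010101, weight = 3.
  m = 11 → c = 000110, weight = 2.
Tally weights:
  weight 0: 1 codewords.
  weight 2: 1 codewords.
  weight 3: 2 codewords.
Minimum distance d = smallest w > 0 with A_w > 0 = 2.
Sanity: Σ A_w = 4 = 2^2 = 4 ✓.


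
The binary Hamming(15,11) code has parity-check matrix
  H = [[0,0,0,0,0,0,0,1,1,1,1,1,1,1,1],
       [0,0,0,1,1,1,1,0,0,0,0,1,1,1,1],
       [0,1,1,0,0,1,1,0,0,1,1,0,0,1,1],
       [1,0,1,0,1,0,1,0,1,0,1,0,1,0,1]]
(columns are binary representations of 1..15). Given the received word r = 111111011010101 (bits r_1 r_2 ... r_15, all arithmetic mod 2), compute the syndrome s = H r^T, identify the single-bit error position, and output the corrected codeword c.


s = (1, 1, 1, 1)^T, error position = 15, corrected codeword c = 111111011010100

Compute s = H r^T mod 2 one row at a time:
  s_1 = 1 + 1 + 0 + 1 + 0 + 1 + 0 + 1 = 5 ≡ 1 (mod 2).
  s_2 = 1 + 1 + 1 + 0 + 0 + 1 + 0 + 1 = 5 ≡ 1 (mod 2).
  s_3 = 1 + 1 + 1 + 0 + 0 + 1 + 0 + 1 = 5 ≡ 1 (mod 2).
  s_4 = 1 + 1 + 1 + 0 + 1 + 1 + 1 + 1 = 7 ≡ 1 (mod 2).
s = (1, 1, 1, 1)^T — this equals column 15 of H (binary 1111), so error is at position 15.
Correct: flip bit 15 of r = 111111011010101 to get c = 111111011010100.


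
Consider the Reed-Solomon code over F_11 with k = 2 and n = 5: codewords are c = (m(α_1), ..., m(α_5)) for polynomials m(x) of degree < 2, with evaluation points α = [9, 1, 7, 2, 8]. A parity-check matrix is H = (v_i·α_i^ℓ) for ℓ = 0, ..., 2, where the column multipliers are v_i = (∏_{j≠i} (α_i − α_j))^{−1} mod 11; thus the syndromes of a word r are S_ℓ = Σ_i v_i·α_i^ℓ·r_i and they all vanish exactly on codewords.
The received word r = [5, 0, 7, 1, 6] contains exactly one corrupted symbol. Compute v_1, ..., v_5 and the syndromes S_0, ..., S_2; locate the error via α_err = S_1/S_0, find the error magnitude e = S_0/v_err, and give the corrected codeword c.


S = (7, 7, 7), error at position 2, error magnitude e = 9, c = [5, 2, 7, 1, 6].

Step 1: column multipliers v_i = (∏_{j≠i}(α_i − α_j))^{−1} mod 11.
  i = 1 (α = 9): (9−1)(9−7)(9−2)(9−8) = 8·2·7·1 = 112 ≡ 2, so v_1 = 2^{−1} = 6 (mod 11).
  i = 2 (α = 1): (1−9)(1−7)(1−2)(1−8) = (−8)·(−6)·(−1)·(−7) = 336 ≡ 6, so v_2 = 6^{−1} = 2 (mod 11).
  i = 3 (α = 7): (7−9)(7−1)(7−2)(7−8) = (−2)·6·5·(−1) = 60 ≡ 5, so v_3 = 5^{−1} = 9 (mod 11).
  i = 4 (α = 2): (2−9)(2−1)(2−7)(2−8) = (−7)·1·(−5)·(−6) = −210 ≡ 10, so v_4 = 10^{−1} = 10 (mod 11).
  i = 5 (α = 8): (8−9)(8−1)(8−7)(8−2) = (−1)·7·1·6 = −42 ≡ 2, so v_5 = 2^{−1} = 6 (mod 11).
  v = [6, 2, 9, 10, 6].
Step 2: syndromes of r = [5, 0, 7, 1, 6] (all sums mod 11).
  S_0 = Σ v_i r_i = 6·5 + 2·0 + 9·7 + 10·1 + 6·6 = 139 ≡ 7.
  S_1 = Σ v_i α_i r_i = 6·9·5 + 2·1·0 + 9·7·7 + 10·2·1 + 6·8·6 = 1019 ≡ 7.
  α_i^2 mod 11 = [4, 1, 5, 4, 9].
  S_2 = Σ v_i α_i^2 r_i = 6·4·5 + 2·1·0 + 9·5·7 + 10·4·1 + 6·9·6 = 799 ≡ 7.
  S = (7, 7, 7) ≠ 0, so r is not a codeword (an error is present).
Step 3: locate the error. For a single error e at position i, S_ℓ = v_i·e·α_i^ℓ, so α_err = S_1/S_0.
  S_0^{−1} = 7^{−1} = 8 (mod 11), so α_err = 7·8 = 56 ≡ 1 = α_2. Error position i = 2.
  Consistency check: S_2/S_1 = 7·8 = 56 ≡ 1 = α_err ✓ (single-error assumption holds).
Step 4: error magnitude e = S_0/v_2 = S_0·∏_{j≠2}(α_2 − α_j) = 7·6 = 42 ≡ 9 (mod 11).
Step 5: correct position 2: c_2 = r_2 − e = 0 − 9 ≡ 2 (mod 11). Hence c = [5, 2, 7, 1, 6].
  Check: interpolating c through the α_i gives m(x) = 3 + 10·x (degree < 2) with m(α_i) = c_i for every i, so c is indeed a codeword.


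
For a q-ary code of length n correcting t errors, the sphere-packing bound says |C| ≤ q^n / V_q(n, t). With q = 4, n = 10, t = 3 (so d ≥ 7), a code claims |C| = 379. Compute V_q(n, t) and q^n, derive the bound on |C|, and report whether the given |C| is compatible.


V_q(n, t) = 3676, q^n = 1048576, Hamming bound = 285, |C| = 379 > bound (violated).

Step 1: Compute V_q(n, t) = Σ_{j=0}^3 C(n, j) (q−1)^j.
  j = 0: C(10,0)·(3)^0 = 1·1 = 1.
  j = 1: C(10,1)·(3)^1 = 10·3 = 30.
  j = 2: C(10,2)·(3)^2 = 45·9 = 405.
  j = 3: C(10,3)·(3)^3 = 120·27 = 3240.
  V_q(n, t) = 1 + 30 + 405 + 3240 = 3676.
Step 2: q^n = 4^10 = 1048576.
Step 3: Hamming bound ⌊q^n / V_q(n,t)⌋ = ⌊1048576/3676⌋ = 285.
Step 4: Compare |C| = 379 to 285: violated.
The claimed |C| lies above the Hamming bound, so no 4-ary code of length 10 with d ≥ 7 can have 379 codewords.


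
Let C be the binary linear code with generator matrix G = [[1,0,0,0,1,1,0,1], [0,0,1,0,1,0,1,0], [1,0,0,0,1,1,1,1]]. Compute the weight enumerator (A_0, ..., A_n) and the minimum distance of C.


Weight distribution: A_0 = 1, A_1 = 1, A_2 = 1, A_3 = 1, A_4 = 2, A_5 = 2. Minimum distance d = 1.

Enumerate all 2^3 = 8 messages m ∈ F_2^3.
For each, compute codeword c = mG in F_2^8, then tally its weight.
  m = 000 → c = 00000000, weight = 0.
  m = 100 → c = 10001101, weight = 4.
  m = 010 → c = 00101010, weight = 3.
  m = 110 → c = 10100111, weight = 5.
  m = 001 → c = 10001111, weight = 5.
  m = 101 → c = 00000010, weight = 1.
  m = 011 → c = 10100101, weight = 4.
  m = 111 → c = 00101000, weight = 2.
Tally weights:
  weight 0: 1 codewords.
  weight 1: 1 codewords.
  weight 2: 1 codewords.
  weight 3: 1 codewords.
  weight 4: 2 codewords.
  weight 5: 2 codewords.
Minimum distance d = smallest w > 0 with A_w > 0 = 1.
Sanity: Σ A_w = 8 = 2^3 = 8 ✓.


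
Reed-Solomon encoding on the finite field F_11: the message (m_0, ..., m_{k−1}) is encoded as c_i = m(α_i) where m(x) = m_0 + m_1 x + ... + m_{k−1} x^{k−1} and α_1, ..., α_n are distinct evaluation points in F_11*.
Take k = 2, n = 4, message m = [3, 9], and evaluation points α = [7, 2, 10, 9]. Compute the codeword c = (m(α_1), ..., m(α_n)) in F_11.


c = [0, 10, 5, 7]

Message polynomial: m(x) = 3 + 9·x (mod 11).
For each evaluation point α_i, compute m(α_i) mod 11:
  α_1 = 7: Horner steps 9 → 0, so m(7) = 0.
  α_2 = 2: Horner steps 9 → 10, so m(2) = 10.
  α_3 = 10: Horner steps 9 → 5, so m(10) = 5.
  α_4 = 9: Horner steps 9 → 7, so m(9) = 7.
Codeword c = [0, 10, 5, 7] ∈ F_11^4.


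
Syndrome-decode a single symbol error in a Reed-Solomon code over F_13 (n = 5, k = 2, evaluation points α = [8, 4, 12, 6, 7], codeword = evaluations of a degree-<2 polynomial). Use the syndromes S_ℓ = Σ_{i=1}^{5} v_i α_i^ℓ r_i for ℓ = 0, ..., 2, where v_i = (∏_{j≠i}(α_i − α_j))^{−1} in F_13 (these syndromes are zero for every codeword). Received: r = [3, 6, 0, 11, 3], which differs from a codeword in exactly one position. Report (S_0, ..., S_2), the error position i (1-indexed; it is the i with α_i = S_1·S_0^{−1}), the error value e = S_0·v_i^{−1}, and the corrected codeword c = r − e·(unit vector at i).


S = (11, 12, 6), error at position 5, error magnitude e = 9, c = [3, 6, 0, 11, 7].

Step 1: column multipliers v_i = (∏_{j≠i}(α_i − α_j))^{−1} mod 13.
  i = 1 (α = 8): (8−4)(8−12)(8−6)(8−7) = 4·(−4)·2·1 = −32 ≡ 7, so v_1 = 7^{−1} = 2 (mod 13).
  i = 2 (α = 4): (4−8)(4−12)(4−6)(4−7) = (−4)·(−8)·(−2)·(−3) = 192 ≡ 10, so v_2 = 10^{−1} = 4 (mod 13).
  i = 3 (α = 12): (12−8)(12−4)(12−6)(12−7) = 4·8·6·5 = 960 ≡ 11, so v_3 = 11^{−1} = 6 (mod 13).
  i = 4 (α = 6): (6−8)(6−4)(6−12)(6−7) = (−2)·2·(−6)·(−1) = −24 ≡ 2, so v_4 = 2^{−1} = 7 (mod 13).
  i = 5 (α = 7): (7−8)(7−4)(7−12)(7−6) = (−1)·3·(−5)·1 = 15 ≡ 2, so v_5 = 2^{−1} = 7 (mod 13).
  v = [2, 4, 6, 7, 7].
Step 2: syndromes of r = [3, 6, 0, 11, 3] (all sums mod 13).
  S_0 = Σ v_i r_i = 2·3 + 4·6 + 6·0 + 7·11 + 7·3 = 128 ≡ 11.
  S_1 = Σ v_i α_i r_i = 2·8·3 + 4·4·6 + 6·12·0 + 7·6·11 + 7·7·3 = 753 ≡ 12.
  α_i^2 mod 13 = [12, 3, 1, 10, 10].
  S_2 = Σ v_i α_i^2 r_i = 2·12·3 + 4·3·6 + 6·1·0 + 7·10·11 + 7·10·3 = 1124 ≡ 6.
  S = (11, 12, 6) ≠ 0, so r is not a codeword (an error is present).
Step 3: locate the error. For a single error e at position i, S_ℓ = v_i·e·α_i^ℓ, so α_err = S_1/S_0.
  S_0^{−1} = 11^{−1} = 6 (mod 13), so α_err = 12·6 = 72 ≡ 7 = α_5. Error position i = 5.
  Consistency check: S_2/S_1 = 6·12 = 72 ≡ 7 = α_err ✓ (single-error assumption holds).
Step 4: error magnitude e = S_0/v_5 = S_0·∏_{j≠5}(α_5 − α_j) = 11·2 = 22 ≡ 9 (mod 13).
Step 5: correct position 5: c_5 = r_5 − e = 3 − 9 ≡ 7 (mod 13). Hence c = [3, 6, 0, 11, 7].
  Check: interpolating c through the α_i gives m(x) = 9 + 9·x (degree < 2) with m(α_i) = c_i for every i, so c is indeed a codeword.


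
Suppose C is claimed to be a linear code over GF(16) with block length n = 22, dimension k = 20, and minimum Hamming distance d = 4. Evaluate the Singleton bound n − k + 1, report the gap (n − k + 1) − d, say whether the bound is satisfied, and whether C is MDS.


Singleton RHS = n − k + 1 = 3, slack = -1, bound violated (no such code; not MDS).

Singleton bound: d ≤ n − k + 1.
Here n = 22, k = 20, so n − k + 1 = 3.
Given d = 4, check d ≤ 3: NO.
Slack = (n − k + 1) − d = -1.
The slack is negative: d = 4 exceeds n − k + 1 = 3 by 1, so the Singleton bound is violated and no linear [22, 20, 4]_16 code can exist. In particular it is not MDS (MDS requires d = n − k + 1 exactly).
Description: the claimed parameters are [22, 20, 4]_16; such a code would be impossible (violates the Singleton bound).


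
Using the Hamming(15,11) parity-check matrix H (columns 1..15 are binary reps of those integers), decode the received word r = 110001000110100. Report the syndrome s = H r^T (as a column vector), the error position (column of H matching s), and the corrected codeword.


s = (1, 0, 0, 1)^T, error position = 9, corrected codeword c = 110001001110100

Compute s = H r^T mod 2 one row at a time:
  s_1 = 0 + 0 + 1 + 1 + 0 + 1 + 0 + 0 = 3 ≡ 1 (mod 2).
  s_2 = 0 + 0 + 1 + 0 + 0 + 1 + 0 + 0 = 2 ≡ 0 (mod 2).
  s_3 = 1 + 0 + 1 + 0 + 1 + 1 + 0 + 0 = 4 ≡ 0 (mod 2).
  s_4 = 1 + 0 + 0 + 0 + 0 + 1 + 1 + 0 = 3 ≡ 1 (mod 2).
s = (1, 0, 0, 1)^T — this equals column 9 of H (binary 1001), so error is at position 9.
Correct: flip bit 9 of r = 110001000110100 to get c = 110001001110100.


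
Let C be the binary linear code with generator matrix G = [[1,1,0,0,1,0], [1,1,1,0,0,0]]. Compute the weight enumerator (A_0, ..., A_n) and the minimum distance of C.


Weight distribution: A_0 = 1, A_2 = 1, A_3 = 2. Minimum distance d = 2.

Enumerate all 2^2 = 4 messages m ∈ F_2^2.
For each, compute codeword c = mG in F_2^6, then tally its weight.
  m = 00 → c = 000000, weight = 0.
  m = 10 → c = 110010, weight = 3.
  m = 01 → c = 111000, weight = 3.
  m = 11 → c = 001010, weight = 2.
Tally weights:
  weight 0: 1 codewords.
  weight 2: 1 codewords.
  weight 3: 2 codewords.
Minimum distance d = smallest w > 0 with A_w > 0 = 2.
Sanity: Σ A_w = 4 = 2^2 = 4 ✓.


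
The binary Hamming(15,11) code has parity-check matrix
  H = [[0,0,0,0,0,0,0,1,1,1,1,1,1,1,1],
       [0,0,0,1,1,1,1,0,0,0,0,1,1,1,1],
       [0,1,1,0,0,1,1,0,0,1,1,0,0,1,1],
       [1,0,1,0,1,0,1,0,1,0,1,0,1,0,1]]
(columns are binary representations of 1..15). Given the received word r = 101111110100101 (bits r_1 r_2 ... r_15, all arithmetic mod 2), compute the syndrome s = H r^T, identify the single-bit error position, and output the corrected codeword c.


s = (0, 0, 1, 0)^T, error position = 2, corrected codeword c = 111111110100101

Compute s = H r^T mod 2 one row at a time:
  s_1 = 1 + 0 + 1 + 0 + 0 + 1 + 0 + 1 = 4 ≡ 0 (mod 2).
  s_2 = 1 + 1 + 1 + 1 + 0 + 1 + 0 + 1 = 6 ≡ 0 (mod 2).
  s_3 = 0 + 1 + 1 + 1 + 1 + 0 + 0 + 1 = 5 ≡ 1 (mod 2).
  s_4 = 1 + 1 + 1 + 1 + 0 + 0 + 1 + 1 = 6 ≡ 0 (mod 2).
s = (0, 0, 1, 0)^T — this equals column 2 of H (binary 0010), so error is at position 2.
Correct: flip bit 2 of r = 101111110100101 to get c = 111111110100101.


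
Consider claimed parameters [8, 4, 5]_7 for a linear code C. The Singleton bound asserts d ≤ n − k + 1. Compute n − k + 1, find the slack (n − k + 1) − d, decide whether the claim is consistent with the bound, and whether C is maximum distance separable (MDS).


Singleton RHS = n − k + 1 = 5, slack = 0, bound satisfied, MDS.

Singleton bound: d ≤ n − k + 1.
Here n = 8, k = 4, so n − k + 1 = 5.
Given d = 5, check d ≤ 5: YES.
Slack = (n − k + 1) − d = 0.
The code is MDS (slack = 0).
Description: the claimed parameters are [8, 4, 5]_7; such a code would be MDS (meets Singleton bound).


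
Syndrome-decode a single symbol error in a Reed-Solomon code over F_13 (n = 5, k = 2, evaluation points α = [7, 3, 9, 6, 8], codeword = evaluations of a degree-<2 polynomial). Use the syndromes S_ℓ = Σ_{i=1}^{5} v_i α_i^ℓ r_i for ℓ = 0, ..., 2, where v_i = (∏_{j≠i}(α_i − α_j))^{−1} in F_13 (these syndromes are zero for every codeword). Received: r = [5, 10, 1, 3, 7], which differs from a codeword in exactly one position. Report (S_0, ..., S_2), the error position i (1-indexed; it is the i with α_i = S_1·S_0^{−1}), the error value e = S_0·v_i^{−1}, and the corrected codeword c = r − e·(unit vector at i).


S = (7, 11, 8), error at position 3, error magnitude e = 5, c = [5, 10, 9, 3, 7].

Step 1: column multipliers v_i = (∏_{j≠i}(α_i − α_j))^{−1} mod 13.
  i = 1 (α = 7): (7−3)(7−9)(7−6)(7−8) = 4·(−2)·1·(−1) = 8 ≡ 8, so v_1 = 8^{−1} = 5 (mod 13).
  i = 2 (α = 3): (3−7)(3−9)(3−6)(3−8) = (−4)·(−6)·(−3)·(−5) = 360 ≡ 9, so v_2 = 9^{−1} = 3 (mod 13).
  i = 3 (α = 9): (9−7)(9−3)(9−6)(9−8) = 2·6·3·1 = 36 ≡ 10, so v_3 = 10^{−1} = 4 (mod 13).
  i = 4 (α = 6): (6−7)(6−3)(6−9)(6−8) = (−1)·3·(−3)·(−2) = −18 ≡ 8, so v_4 = 8^{−1} = 5 (mod 13).
  i = 5 (α = 8): (8−7)(8−3)(8−9)(8−6) = 1·5·(−1)·2 = −10 ≡ 3, so v_5 = 3^{−1} = 9 (mod 13).
  v = [5, 3, 4, 5, 9].
Step 2: syndromes of r = [5, 10, 1, 3, 7] (all sums mod 13).
  S_0 = Σ v_i r_i = 5·5 + 3·10 + 4·1 + 5·3 + 9·7 = 137 ≡ 7.
  S_1 = Σ v_i α_i r_i = 5·7·5 + 3·3·10 + 4·9·1 + 5·6·3 + 9·8·7 = 895 ≡ 11.
  α_i^2 mod 13 = [10, 9, 3, 10, 12].
  S_2 = Σ v_i α_i^2 r_i = 5·10·5 + 3·9·10 + 4·3·1 + 5·10·3 + 9·12·7 = 1438 ≡ 8.
  S = (7, 11, 8) ≠ 0, so r is not a codeword (an error is present).
Step 3: locate the error. For a single error e at position i, S_ℓ = v_i·e·α_i^ℓ, so α_err = S_1/S_0.
  S_0^{−1} = 7^{−1} = 2 (mod 13), so α_err = 11·2 = 22 ≡ 9 = α_3. Error position i = 3.
  Consistency check: S_2/S_1 = 8·6 = 48 ≡ 9 = α_err ✓ (single-error assumption holds).
Step 4: error magnitude e = S_0/v_3 = S_0·∏_{j≠3}(α_3 − α_j) = 7·10 = 70 ≡ 5 (mod 13).
Step 5: correct position 3: c_3 = r_3 − e = 1 − 5 ≡ 9 (mod 13). Hence c = [5, 10, 9, 3, 7].
  Check: interpolating c through the α_i gives m(x) = 4 + 2·x (degree < 2) with m(α_i) = c_i for every i, so c is indeed a codeword.
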